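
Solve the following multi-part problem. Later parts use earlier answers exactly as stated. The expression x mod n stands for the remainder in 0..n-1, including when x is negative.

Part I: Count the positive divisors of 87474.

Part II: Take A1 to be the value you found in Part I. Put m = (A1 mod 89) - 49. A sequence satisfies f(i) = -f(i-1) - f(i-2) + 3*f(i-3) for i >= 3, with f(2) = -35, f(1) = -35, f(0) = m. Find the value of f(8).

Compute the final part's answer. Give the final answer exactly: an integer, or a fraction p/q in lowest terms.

Part I: 87474 = 2 * 3 * 61 * 239; number of divisors = (1+1) * (1+1) * (1+1) * (1+1) = 16; answer 16
Part II: A1 = 16; m = -33; f(3) = -1*(-35) - 1*(-35) + 3*(-33) = -29; iterating: f(3)=-29, f(4)=-41, f(5)=-35, f(6)=-11, f(7)=-77, f(8)=-17; answer -17

-17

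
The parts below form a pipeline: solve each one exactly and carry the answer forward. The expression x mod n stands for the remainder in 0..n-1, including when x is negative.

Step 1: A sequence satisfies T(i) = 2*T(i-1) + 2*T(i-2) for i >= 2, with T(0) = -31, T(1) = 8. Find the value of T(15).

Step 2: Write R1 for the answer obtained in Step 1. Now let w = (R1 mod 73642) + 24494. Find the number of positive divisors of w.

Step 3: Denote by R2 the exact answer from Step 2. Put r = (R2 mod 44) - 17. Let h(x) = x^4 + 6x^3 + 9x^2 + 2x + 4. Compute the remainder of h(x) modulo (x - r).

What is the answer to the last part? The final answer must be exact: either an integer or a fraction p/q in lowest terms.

16878

Step 1: T(2) = 2*(8) + 2*(-31) = -46; iterating: T(2)=-46, T(3)=-76, T(4)=-244, T(5)=-640, T(6)=-1768, T(7)=-4816, T(8)=-13168, T(9)=-35968, T(10)=-98272, T(11)=-268480, T(12)=-733504, T(13)=-2003968, T(14)=-5474944, T(15)=-14957824; answer -14957824
Step 2: R1 = -14957824; w = 89638; 89638 = 2 * 44819; number of divisors = (1+1) * (1+1) = 4; answer 4
Step 3: R2 = 4; r = -13; remainder = value at the root: 1*(-13)^4 + 6*(-13)^3 + 9*(-13)^2 + 2*(-13)^1 + 4 = (28561) + (-13182) + (1521) + (-26) + (4) = 16878; answer 16878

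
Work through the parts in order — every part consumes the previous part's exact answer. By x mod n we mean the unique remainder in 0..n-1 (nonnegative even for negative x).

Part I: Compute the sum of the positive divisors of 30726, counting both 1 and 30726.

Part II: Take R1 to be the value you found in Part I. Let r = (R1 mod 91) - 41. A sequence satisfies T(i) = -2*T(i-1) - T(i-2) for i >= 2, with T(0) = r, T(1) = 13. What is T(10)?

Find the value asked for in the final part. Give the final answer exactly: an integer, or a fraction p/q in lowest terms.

Part I: 30726 = 2 * 3^3 * 569; sigma = (1 + 2) * (1 + 3 + 9 + 27) * (1 + 569) = 3 * 40 * 570 = 68400; answer 68400
Part II: R1 = 68400; r = 18; T(2) = -2*(13) - 1*(18) = -44; iterating: T(2)=-44, T(3)=75, T(4)=-106, T(5)=137, T(6)=-168, T(7)=199, T(8)=-230, T(9)=261, T(10)=-292; answer -292

-292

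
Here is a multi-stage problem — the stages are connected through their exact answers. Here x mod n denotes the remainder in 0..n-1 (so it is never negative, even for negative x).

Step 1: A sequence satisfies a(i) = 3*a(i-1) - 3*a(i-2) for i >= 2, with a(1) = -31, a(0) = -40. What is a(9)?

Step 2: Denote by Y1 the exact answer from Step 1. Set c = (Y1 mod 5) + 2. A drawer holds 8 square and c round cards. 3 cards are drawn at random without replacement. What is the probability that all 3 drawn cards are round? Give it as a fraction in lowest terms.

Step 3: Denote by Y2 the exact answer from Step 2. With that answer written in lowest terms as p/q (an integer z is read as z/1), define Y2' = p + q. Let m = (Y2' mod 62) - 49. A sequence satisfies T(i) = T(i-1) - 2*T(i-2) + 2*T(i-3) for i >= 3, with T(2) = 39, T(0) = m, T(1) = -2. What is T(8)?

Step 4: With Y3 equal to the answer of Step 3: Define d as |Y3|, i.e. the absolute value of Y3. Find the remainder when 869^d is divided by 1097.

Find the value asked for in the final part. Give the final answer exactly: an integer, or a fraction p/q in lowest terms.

Step 1: a(2) = 3*(-31) - 3*(-40) = 27; iterating: a(2)=27, a(3)=174, a(4)=441, a(5)=801, a(6)=1080, a(7)=837, a(8)=-729, a(9)=-4698; answer -4698
Step 2: Y1 = -4698; c = 4; total draws C(12,3) = 220; favorable C(4,3) = 4; P = 1/55; answer 1/55
Step 3: Y2 = 1/55; threaded value p + q = 56; m = 7; T(3) = 1*(39) - 2*(-2) + 2*(7) = 57; iterating: T(3)=57, T(4)=-25, T(5)=-61, T(6)=103, T(7)=175, T(8)=-153; answer -153
Step 4: Y3 = -153; d = 153; squarings mod 1097: 869^1=869, 869^2=425, 869^4=717, 869^8=693, 869^16=860, 869^32=222, 869^64=1016, 869^128=1076; 869^153 = 869^1 * 869^8 * 869^16 * 869^128 = 736 (mod 1097); answer 736

736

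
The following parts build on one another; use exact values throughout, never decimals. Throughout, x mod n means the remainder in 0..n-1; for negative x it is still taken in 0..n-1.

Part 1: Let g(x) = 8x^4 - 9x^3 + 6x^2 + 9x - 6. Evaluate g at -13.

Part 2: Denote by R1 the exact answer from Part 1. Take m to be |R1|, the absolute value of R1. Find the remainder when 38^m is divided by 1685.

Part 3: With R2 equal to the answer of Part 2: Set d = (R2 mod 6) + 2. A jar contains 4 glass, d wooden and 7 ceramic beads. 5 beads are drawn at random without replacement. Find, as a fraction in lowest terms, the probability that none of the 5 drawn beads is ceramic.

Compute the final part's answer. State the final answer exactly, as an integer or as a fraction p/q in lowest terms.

2/429

Part 1: 8*(-13)^4 - 9*(-13)^3 + 6*(-13)^2 + 9*(-13)^1 - 6 = (228488) + (19773) + (1014) + (-117) + (-6) = 249152; answer 249152
Part 2: R1 = 249152; m = 249152; squarings mod 1685: 38^1=38, 38^2=1444, 38^4=791, 38^8=546, 38^16=1556, 38^32=1476, 38^64=1556, 38^128=1476, 38^256=1556, 38^512=1476, 38^1024=1556, 38^2048=1476, 38^4096=1556, 38^8192=1476, 38^16384=1556, 38^32768=1476, 38^65536=1556, 38^131072=1476; 38^249152 = 38^64 * 38^256 * 38^1024 * 38^2048 * 38^16384 * 38^32768 * 38^65536 * 38^131072 = 1476 (mod 1685); answer 1476
Part 3: R2 = 1476; d = 2; total draws C(13,5) = 1287; favorable C(6,5) = 6; P = 2/429; answer 2/429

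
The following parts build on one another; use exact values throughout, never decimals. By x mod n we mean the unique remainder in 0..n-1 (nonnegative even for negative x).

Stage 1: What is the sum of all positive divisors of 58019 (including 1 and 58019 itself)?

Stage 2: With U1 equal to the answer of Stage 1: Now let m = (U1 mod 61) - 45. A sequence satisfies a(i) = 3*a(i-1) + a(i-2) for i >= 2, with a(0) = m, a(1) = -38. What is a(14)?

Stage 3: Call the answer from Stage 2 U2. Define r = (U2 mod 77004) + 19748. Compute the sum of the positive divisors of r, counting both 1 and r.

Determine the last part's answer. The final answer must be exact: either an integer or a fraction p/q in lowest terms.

Stage 1: 58019 = 13 * 4463; sigma = (1 + 13) * (1 + 4463) = 14 * 4464 = 62496; answer 62496
Stage 2: U1 = 62496; m = -13; a(2) = 3*(-38) + 1*(-13) = -127; iterating: a(2)=-127, a(3)=-419, a(4)=-1384, a(5)=-4571, a(6)=-15097, a(7)=-49862, a(8)=-164683, a(9)=-543911, a(10)=-1796416, a(11)=-5933159, a(12)=-19595893, a(13)=-64720838, a(14)=-213758407; answer -213758407
Stage 3: U2 = -213758407; r = 24445; 24445 = 5 * 4889; sigma = (1 + 5) * (1 + 4889) = 6 * 4890 = 29340; answer 29340

29340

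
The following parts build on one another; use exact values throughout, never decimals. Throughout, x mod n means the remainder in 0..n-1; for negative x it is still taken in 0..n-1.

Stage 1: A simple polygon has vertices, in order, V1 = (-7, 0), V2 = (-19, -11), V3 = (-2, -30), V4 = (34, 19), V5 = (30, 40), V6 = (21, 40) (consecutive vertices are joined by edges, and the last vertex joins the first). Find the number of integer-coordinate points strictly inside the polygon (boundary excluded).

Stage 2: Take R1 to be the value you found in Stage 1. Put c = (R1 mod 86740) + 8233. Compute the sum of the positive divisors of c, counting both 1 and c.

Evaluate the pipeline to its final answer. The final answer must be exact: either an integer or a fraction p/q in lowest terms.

Stage 1: cross terms: (-7*-11 - -19*0)=77, (-19*-30 - -2*-11)=548, (-2*19 - 34*-30)=982, (34*40 - 30*19)=790, (30*40 - 21*40)=360, (21*0 - -7*40)=280; twice the area = |3037| = 3037; area = 3037/2; boundary points = 1 + 1 + 1 + 1 + 9 + 4 = 17; strictly interior points = area - boundary/2 + 1 = 1511; answer 1511
Stage 2: R1 = 1511; c = 9744; 9744 = 2^4 * 3 * 7 * 29; sigma = (1 + 2 + 4 + 8 + 16) * (1 + 3) * (1 + 7) * (1 + 29) = 31 * 4 * 8 * 30 = 29760; answer 29760

29760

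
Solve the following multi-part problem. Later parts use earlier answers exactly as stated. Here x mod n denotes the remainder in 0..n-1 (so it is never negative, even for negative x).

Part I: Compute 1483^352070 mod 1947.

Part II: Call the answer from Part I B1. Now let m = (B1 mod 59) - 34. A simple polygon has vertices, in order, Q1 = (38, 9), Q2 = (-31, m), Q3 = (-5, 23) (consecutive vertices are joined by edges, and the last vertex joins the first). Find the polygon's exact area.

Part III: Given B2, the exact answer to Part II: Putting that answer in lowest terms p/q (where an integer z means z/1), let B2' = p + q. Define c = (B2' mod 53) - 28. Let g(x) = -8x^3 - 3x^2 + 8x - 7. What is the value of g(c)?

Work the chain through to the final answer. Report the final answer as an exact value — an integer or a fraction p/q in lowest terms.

425

Part I: squarings mod 1947: 1483^1=1483, 1483^2=1126, 1483^4=379, 1483^8=1510, 1483^16=163, 1483^32=1258, 1483^64=1600, 1483^128=1642, 1483^256=1516, 1483^512=796, 1483^1024=841, 1483^2048=520, 1483^4096=1714, 1483^8192=1720, 1483^16384=907, 1483^32768=1015, 1483^65536=262, 1483^131072=499, 1483^262144=1732; 1483^352070 = 1483^2 * 1483^4 * 1483^64 * 1483^256 * 1483^512 * 1483^1024 * 1483^2048 * 1483^4096 * 1483^16384 * 1483^65536 * 1483^262144 = 529 (mod 1947); answer 529
Part II: B1 = 529; m = 23; cross terms: (38*23 - -31*9)=1153, (-31*23 - -5*23)=-598, (-5*9 - 38*23)=-919; twice the area = |-364| = 364; area = 182; answer 182
Part III: B2 = 182; threaded value p + q = 183; c = -4; -8*(-4)^3 - 3*(-4)^2 + 8*(-4)^1 - 7 = (512) + (-48) + (-32) + (-7) = 425; answer 425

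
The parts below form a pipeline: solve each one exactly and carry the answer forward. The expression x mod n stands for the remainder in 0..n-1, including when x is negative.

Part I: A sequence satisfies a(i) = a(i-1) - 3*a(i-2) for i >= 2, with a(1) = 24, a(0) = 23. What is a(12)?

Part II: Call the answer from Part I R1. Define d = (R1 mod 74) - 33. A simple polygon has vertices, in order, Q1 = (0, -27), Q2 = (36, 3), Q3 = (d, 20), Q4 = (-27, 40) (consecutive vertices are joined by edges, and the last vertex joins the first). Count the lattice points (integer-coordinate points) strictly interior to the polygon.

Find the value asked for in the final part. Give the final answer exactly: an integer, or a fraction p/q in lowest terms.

2217

Part I: a(2) = 1*(24) - 3*(23) = -45; iterating: a(2)=-45, a(3)=-117, a(4)=18, a(5)=369, a(6)=315, a(7)=-792, a(8)=-1737, a(9)=639, a(10)=5850, a(11)=3933, a(12)=-13617; answer -13617
Part II: R1 = -13617; d = 40; cross terms: (0*3 - 36*-27)=972, (36*20 - 40*3)=600, (40*40 - -27*20)=2140, (-27*-27 - 0*40)=729; twice the area = |4441| = 4441; area = 4441/2; boundary points = 6 + 1 + 1 + 1 = 9; strictly interior points = area - boundary/2 + 1 = 2217; answer 2217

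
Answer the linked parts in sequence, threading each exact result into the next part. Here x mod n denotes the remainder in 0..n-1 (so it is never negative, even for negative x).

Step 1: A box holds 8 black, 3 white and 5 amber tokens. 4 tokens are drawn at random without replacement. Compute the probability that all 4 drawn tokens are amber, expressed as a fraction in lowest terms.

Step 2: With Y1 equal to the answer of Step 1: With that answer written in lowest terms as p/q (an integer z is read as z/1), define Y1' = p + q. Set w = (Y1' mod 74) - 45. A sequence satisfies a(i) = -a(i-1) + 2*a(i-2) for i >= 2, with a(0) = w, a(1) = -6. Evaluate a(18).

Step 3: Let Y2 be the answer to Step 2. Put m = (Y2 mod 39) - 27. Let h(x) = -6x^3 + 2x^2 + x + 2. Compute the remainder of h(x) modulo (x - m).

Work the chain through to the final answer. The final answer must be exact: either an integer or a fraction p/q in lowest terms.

Step 1: total draws C(16,4) = 1820; favorable C(5,4) = 5; P = 1/364; answer 1/364
Step 2: Y1 = 1/364; threaded value p + q = 365; w = 24; a(2) = -1*(-6) + 2*(24) = 54; iterating: a(2)=54, a(3)=-66, a(4)=174, a(5)=-306, a(6)=654, a(7)=-1266, a(8)=2574, a(9)=-5106, a(10)=10254, a(11)=-20466, a(12)=40974, a(13)=-81906, a(14)=163854, a(15)=-327666, a(16)=655374, a(17)=-1310706, a(18)=2621454; answer 2621454
Step 3: Y2 = 2621454; m = 3; remainder = value at the root: -6*(3)^3 + 2*(3)^2 + 1*(3)^1 + 2 = (-162) + (18) + (3) + (2) = -139; answer -139

-139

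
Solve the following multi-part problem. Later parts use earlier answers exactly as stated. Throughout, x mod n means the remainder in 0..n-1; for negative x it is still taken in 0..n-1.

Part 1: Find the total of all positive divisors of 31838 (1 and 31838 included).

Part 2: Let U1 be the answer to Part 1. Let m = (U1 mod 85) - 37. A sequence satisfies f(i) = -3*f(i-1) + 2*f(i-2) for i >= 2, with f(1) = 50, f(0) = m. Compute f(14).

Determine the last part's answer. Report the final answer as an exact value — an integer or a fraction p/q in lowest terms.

Part 1: 31838 = 2 * 15919; sigma = (1 + 2) * (1 + 15919) = 3 * 15920 = 47760; answer 47760
Part 2: U1 = 47760; m = 38; f(2) = -3*(50) + 2*(38) = -74; iterating: f(2)=-74, f(3)=322, f(4)=-1114, f(5)=3986, f(6)=-14186, f(7)=50530, f(8)=-179962, f(9)=640946, f(10)=-2282762, f(11)=8130178, f(12)=-28956058, f(13)=103128530, f(14)=-367297706; answer -367297706

-367297706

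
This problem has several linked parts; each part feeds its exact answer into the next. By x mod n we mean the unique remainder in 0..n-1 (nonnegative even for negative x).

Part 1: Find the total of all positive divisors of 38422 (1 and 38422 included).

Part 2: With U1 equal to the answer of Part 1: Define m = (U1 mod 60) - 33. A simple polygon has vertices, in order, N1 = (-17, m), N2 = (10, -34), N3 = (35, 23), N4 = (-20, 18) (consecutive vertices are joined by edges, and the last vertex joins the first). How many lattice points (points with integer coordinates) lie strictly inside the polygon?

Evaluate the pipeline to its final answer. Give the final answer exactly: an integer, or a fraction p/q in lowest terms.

1648

Part 1: 38422 = 2 * 19211; sigma = (1 + 2) * (1 + 19211) = 3 * 19212 = 57636; answer 57636
Part 2: U1 = 57636; m = 3; cross terms: (-17*-34 - 10*3)=548, (10*23 - 35*-34)=1420, (35*18 - -20*23)=1090, (-20*3 - -17*18)=246; twice the area = |3304| = 3304; area = 1652; boundary points = 1 + 1 + 5 + 3 = 10; strictly interior points = area - boundary/2 + 1 = 1648; answer 1648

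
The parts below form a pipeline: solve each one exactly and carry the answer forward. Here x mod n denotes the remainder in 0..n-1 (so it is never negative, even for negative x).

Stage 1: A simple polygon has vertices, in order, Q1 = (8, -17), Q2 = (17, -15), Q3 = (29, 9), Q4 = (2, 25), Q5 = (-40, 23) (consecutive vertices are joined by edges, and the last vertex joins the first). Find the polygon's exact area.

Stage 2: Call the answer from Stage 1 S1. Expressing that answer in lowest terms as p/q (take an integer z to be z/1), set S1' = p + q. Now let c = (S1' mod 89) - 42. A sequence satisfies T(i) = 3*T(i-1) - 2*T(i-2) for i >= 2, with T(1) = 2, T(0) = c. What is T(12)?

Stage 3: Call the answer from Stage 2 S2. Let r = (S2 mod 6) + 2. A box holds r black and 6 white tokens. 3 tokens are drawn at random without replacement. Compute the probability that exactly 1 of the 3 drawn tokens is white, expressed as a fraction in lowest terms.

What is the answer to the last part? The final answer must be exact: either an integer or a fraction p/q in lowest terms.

Stage 1: cross terms: (8*-15 - 17*-17)=169, (17*9 - 29*-15)=588, (29*25 - 2*9)=707, (2*23 - -40*25)=1046, (-40*-17 - 8*23)=496; twice the area = |3006| = 3006; area = 1503; answer 1503
Stage 2: S1 = 1503; threaded value p + q = 1504; c = 38; T(2) = 3*(2) - 2*(38) = -70; iterating: T(2)=-70, T(3)=-214, T(4)=-502, T(5)=-1078, T(6)=-2230, T(7)=-4534, T(8)=-9142, T(9)=-18358, T(10)=-36790, T(11)=-73654, T(12)=-147382; answer -147382
Stage 3: S2 = -147382; r = 4; total draws C(10,3) = 120; favorable C(6,1)*C(4,2) = 36; P = 3/10; answer 3/10

3/10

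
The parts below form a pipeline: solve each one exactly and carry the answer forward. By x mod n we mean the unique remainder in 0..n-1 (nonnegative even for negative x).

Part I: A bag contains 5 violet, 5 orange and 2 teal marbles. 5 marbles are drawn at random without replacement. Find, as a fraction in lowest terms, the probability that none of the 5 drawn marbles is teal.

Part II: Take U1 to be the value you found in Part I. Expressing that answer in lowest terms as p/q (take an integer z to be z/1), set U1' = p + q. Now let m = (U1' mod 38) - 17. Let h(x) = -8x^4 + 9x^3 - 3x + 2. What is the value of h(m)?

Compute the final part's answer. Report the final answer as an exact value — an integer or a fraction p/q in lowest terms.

-150370

Part I: total draws C(12,5) = 792; favorable C(10,5) = 252; P = 7/22; answer 7/22
Part II: U1 = 7/22; threaded value p + q = 29; m = 12; -8*(12)^4 + 9*(12)^3 - 3*(12)^1 + 2 = (-165888) + (15552) + (-36) + (2) = -150370; answer -150370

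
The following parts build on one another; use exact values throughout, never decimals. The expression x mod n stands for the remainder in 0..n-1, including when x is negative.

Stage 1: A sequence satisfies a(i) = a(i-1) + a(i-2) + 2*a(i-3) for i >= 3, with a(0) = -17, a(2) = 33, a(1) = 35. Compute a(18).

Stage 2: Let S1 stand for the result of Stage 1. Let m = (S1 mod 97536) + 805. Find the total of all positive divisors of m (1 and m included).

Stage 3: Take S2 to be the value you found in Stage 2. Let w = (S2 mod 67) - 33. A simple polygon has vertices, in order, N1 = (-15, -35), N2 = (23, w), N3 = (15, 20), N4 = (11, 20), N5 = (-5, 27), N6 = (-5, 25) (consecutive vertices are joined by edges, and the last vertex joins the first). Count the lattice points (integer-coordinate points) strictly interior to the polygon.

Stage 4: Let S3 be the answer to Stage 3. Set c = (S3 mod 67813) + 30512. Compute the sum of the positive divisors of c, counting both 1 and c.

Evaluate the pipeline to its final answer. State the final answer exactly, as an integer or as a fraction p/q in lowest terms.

Stage 1: a(3) = 1*(33) + 1*(35) + 2*(-17) = 34; iterating: a(3)=34, a(4)=137, a(5)=237, a(6)=442, a(7)=953, a(8)=1869, a(9)=3706, a(10)=7481, a(11)=14925, a(12)=29818, a(13)=59705, a(14)=119373, a(15)=238714, a(16)=477497, a(17)=954957, a(18)=1909882; answer 1909882
Stage 2: S1 = 1909882; m = 57503; 57503 is prime, so its only divisors are 1 and 57503; sigma = 1 + 57503 = 57504; answer 57504
Stage 3: S2 = 57504; w = -15; cross terms: (-15*-15 - 23*-35)=1030, (23*20 - 15*-15)=685, (15*20 - 11*20)=80, (11*27 - -5*20)=397, (-5*25 - -5*27)=10, (-5*-35 - -15*25)=550; twice the area = |2752| = 2752; area = 1376; boundary points = 2 + 1 + 4 + 1 + 2 + 10 = 20; strictly interior points = area - boundary/2 + 1 = 1367; answer 1367
Stage 4: S3 = 1367; c = 31879; 31879 = 71 * 449; sigma = (1 + 71) * (1 + 449) = 72 * 450 = 32400; answer 32400

32400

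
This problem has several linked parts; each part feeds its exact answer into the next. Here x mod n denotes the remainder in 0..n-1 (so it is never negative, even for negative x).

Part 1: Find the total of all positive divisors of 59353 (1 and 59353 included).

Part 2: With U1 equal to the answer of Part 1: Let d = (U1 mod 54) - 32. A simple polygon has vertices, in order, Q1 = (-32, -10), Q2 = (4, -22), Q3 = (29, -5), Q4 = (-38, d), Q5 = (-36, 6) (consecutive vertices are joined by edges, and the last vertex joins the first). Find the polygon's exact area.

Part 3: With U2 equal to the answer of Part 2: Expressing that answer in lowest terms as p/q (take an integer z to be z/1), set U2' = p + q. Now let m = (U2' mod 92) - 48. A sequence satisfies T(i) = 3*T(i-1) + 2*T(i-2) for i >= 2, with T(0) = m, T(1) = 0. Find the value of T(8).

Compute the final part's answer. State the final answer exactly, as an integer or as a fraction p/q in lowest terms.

Part 1: 59353 = 7 * 61 * 139; sigma = (1 + 7) * (1 + 61) * (1 + 139) = 8 * 62 * 140 = 69440; answer 69440
Part 2: U1 = 69440; d = 18; cross terms: (-32*-22 - 4*-10)=744, (4*-5 - 29*-22)=618, (29*18 - -38*-5)=332, (-38*6 - -36*18)=420, (-36*-10 - -32*6)=552; twice the area = |2666| = 2666; area = 1333; answer 1333
Part 3: U2 = 1333; threaded value p + q = 1334; m = -2; T(2) = 3*(0) + 2*(-2) = -4; iterating: T(2)=-4, T(3)=-12, T(4)=-44, T(5)=-156, T(6)=-556, T(7)=-1980, T(8)=-7052; answer -7052

-7052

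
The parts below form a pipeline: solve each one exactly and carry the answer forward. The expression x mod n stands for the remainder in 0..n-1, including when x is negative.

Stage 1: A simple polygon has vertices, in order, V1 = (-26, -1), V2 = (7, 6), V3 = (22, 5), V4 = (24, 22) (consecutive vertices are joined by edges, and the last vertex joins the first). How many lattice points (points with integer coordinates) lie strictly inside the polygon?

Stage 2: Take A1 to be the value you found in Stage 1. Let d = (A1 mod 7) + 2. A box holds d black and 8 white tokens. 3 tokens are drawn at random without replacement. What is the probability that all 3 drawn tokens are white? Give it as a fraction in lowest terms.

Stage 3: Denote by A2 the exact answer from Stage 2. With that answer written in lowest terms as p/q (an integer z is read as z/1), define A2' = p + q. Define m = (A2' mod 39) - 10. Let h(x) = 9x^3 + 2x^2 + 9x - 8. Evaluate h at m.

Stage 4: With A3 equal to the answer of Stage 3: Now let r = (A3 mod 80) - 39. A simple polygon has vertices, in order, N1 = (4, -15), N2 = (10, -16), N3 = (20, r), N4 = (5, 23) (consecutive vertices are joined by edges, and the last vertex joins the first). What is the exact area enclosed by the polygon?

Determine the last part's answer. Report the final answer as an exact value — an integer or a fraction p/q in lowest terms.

Stage 1: cross terms: (-26*6 - 7*-1)=-149, (7*5 - 22*6)=-97, (22*22 - 24*5)=364, (24*-1 - -26*22)=548; twice the area = |666| = 666; area = 333; boundary points = 1 + 1 + 1 + 1 = 4; strictly interior points = area - boundary/2 + 1 = 332; answer 332
Stage 2: A1 = 332; d = 5; total draws C(13,3) = 286; favorable C(8,3) = 56; P = 28/143; answer 28/143
Stage 3: A2 = 28/143; threaded value p + q = 171; m = 5; 9*(5)^3 + 2*(5)^2 + 9*(5)^1 - 8 = (1125) + (50) + (45) + (-8) = 1212; answer 1212
Stage 4: A3 = 1212; r = -27; cross terms: (4*-16 - 10*-15)=86, (10*-27 - 20*-16)=50, (20*23 - 5*-27)=595, (5*-15 - 4*23)=-167; twice the area = |564| = 564; area = 282; answer 282

282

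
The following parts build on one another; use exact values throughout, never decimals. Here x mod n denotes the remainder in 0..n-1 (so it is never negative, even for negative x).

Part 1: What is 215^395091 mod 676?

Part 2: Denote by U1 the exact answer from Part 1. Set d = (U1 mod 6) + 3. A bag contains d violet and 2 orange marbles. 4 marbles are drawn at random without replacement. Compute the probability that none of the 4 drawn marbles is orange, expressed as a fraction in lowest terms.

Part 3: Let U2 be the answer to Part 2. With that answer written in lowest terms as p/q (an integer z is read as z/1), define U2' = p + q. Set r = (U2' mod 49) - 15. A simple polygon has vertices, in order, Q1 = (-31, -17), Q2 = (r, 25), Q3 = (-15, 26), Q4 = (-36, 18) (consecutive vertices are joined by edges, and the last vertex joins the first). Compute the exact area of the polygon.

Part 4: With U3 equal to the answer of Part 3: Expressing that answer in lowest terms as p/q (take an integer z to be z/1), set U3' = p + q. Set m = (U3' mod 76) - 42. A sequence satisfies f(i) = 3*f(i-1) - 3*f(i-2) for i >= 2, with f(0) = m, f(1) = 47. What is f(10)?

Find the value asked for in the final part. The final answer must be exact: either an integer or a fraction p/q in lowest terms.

Part 1: squarings mod 676: 215^1=215, 215^2=257, 215^4=477, 215^8=393, 215^16=321, 215^32=289, 215^64=373, 215^128=549, 215^256=581, 215^512=237, 215^1024=61, 215^2048=341, 215^4096=9, 215^8192=81, 215^16384=477, 215^32768=393, 215^65536=321, 215^131072=289, 215^262144=373; 215^395091 = 215^1 * 215^2 * 215^16 * 215^64 * 215^256 * 215^512 * 215^1024 * 215^131072 * 215^262144 = 31 (mod 676); answer 31
Part 2: U1 = 31; d = 4; total draws C(6,4) = 15; favorable C(4,4) = 1; P = 1/15; answer 1/15
Part 3: U2 = 1/15; threaded value p + q = 16; r = 1; cross terms: (-31*25 - 1*-17)=-758, (1*26 - -15*25)=401, (-15*18 - -36*26)=666, (-36*-17 - -31*18)=1170; twice the area = |1479| = 1479; area = 1479/2; answer 1479/2
Part 4: U3 = 1479/2; threaded value p + q = 1481; m = -5; f(2) = 3*(47) - 3*(-5) = 156; iterating: f(2)=156, f(3)=327, f(4)=513, f(5)=558, f(6)=135, f(7)=-1269, f(8)=-4212, f(9)=-8829, f(10)=-13851; answer -13851

-13851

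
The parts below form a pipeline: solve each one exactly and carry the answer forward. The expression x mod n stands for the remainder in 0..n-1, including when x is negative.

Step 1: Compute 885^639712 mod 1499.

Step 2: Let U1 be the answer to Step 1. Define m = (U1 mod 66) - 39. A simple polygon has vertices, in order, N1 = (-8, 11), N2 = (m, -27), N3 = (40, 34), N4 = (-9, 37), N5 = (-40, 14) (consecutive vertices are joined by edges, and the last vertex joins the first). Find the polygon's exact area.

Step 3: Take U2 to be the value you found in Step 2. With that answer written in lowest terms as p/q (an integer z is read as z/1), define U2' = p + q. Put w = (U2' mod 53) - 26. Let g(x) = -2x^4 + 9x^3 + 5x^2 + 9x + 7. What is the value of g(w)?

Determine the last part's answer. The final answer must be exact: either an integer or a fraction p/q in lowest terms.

-562115

Step 1: squarings mod 1499: 885^1=885, 885^2=747, 885^4=381, 885^8=1257, 885^16=103, 885^32=116, 885^64=1464, 885^128=1225, 885^256=126, 885^512=886, 885^1024=1019, 885^2048=1053, 885^4096=1048, 885^8192=1036, 885^16384=12, 885^32768=144, 885^65536=1249, 885^131072=1041, 885^262144=1403, 885^524288=222; 885^639712 = 885^32 * 885^64 * 885^128 * 885^512 * 885^16384 * 885^32768 * 885^65536 * 885^524288 = 837 (mod 1499); answer 837
Step 2: U1 = 837; m = 6; cross terms: (-8*-27 - 6*11)=150, (6*34 - 40*-27)=1284, (40*37 - -9*34)=1786, (-9*14 - -40*37)=1354, (-40*11 - -8*14)=-328; twice the area = |4246| = 4246; area = 2123; answer 2123
Step 3: U2 = 2123; threaded value p + q = 2124; w = -22; -2*(-22)^4 + 9*(-22)^3 + 5*(-22)^2 + 9*(-22)^1 + 7 = (-468512) + (-95832) + (2420) + (-198) + (7) = -562115; answer -562115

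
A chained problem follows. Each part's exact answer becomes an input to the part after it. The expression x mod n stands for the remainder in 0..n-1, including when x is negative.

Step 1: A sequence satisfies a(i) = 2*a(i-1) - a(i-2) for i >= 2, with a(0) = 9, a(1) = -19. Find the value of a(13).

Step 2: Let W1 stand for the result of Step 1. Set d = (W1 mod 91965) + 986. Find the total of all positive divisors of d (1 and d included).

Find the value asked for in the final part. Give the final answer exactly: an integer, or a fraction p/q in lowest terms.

Step 1: a(2) = 2*(-19) - 1*(9) = -47; iterating: a(2)=-47, a(3)=-75, a(4)=-103, a(5)=-131, a(6)=-159, a(7)=-187, a(8)=-215, a(9)=-243, a(10)=-271, a(11)=-299, a(12)=-327, a(13)=-355; answer -355
Step 2: W1 = -355; d = 92596; 92596 = 2^2 * 7 * 3307; sigma = (1 + 2 + 4) * (1 + 7) * (1 + 3307) = 7 * 8 * 3308 = 185248; answer 185248

185248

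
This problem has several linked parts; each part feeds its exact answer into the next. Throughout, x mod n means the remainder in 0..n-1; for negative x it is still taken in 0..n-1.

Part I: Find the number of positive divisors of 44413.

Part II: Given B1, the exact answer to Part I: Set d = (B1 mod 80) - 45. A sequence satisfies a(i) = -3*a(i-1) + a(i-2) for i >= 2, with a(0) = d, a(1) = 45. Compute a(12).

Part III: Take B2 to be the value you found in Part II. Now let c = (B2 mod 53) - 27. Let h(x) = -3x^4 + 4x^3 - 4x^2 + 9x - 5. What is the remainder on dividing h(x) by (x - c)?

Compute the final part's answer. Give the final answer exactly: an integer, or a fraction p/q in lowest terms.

-95269

Part I: 44413 = 23 * 1931; number of divisors = (1+1) * (1+1) = 4; answer 4
Part II: B1 = 4; d = -41; a(2) = -3*(45) + 1*(-41) = -176; iterating: a(2)=-176, a(3)=573, a(4)=-1895, a(5)=6258, a(6)=-20669, a(7)=68265, a(8)=-225464, a(9)=744657, a(10)=-2459435, a(11)=8122962, a(12)=-26828321; answer -26828321
Part III: B2 = -26828321; c = -13; remainder = value at the root: -3*(-13)^4 + 4*(-13)^3 - 4*(-13)^2 + 9*(-13)^1 - 5 = (-85683) + (-8788) + (-676) + (-117) + (-5) = -95269; answer -95269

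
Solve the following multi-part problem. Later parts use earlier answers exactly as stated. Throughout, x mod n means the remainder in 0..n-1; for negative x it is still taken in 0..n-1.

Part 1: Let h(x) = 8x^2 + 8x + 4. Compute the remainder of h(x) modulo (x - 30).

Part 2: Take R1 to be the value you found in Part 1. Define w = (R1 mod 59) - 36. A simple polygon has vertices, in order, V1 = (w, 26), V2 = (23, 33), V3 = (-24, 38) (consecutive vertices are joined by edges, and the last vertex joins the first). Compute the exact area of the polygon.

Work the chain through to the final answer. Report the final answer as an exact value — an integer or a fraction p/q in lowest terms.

287

Part 1: remainder = value at the root: 8*(30)^2 + 8*(30)^1 + 4 = (7200) + (240) + (4) = 7444; answer 7444
Part 2: R1 = 7444; w = -26; cross terms: (-26*33 - 23*26)=-1456, (23*38 - -24*33)=1666, (-24*26 - -26*38)=364; twice the area = |574| = 574; area = 287; answer 287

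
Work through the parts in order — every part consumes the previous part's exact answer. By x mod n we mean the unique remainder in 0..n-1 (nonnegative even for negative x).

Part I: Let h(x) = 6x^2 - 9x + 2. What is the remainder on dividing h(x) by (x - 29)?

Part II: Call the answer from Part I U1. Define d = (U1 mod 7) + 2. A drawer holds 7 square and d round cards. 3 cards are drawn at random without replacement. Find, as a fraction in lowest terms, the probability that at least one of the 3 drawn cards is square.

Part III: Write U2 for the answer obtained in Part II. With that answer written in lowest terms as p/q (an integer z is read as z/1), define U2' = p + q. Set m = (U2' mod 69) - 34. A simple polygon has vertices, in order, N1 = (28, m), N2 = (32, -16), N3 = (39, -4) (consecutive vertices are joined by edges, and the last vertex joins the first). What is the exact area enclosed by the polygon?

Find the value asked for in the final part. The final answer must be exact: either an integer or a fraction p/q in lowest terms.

293/2

Part I: remainder = value at the root: 6*(29)^2 - 9*(29)^1 + 2 = (5046) + (-261) + (2) = 4787; answer 4787
Part II: U1 = 4787; d = 8; total draws C(15,3) = 455; complement C(8,3) = 56; favorable 455 - 56 = 399; P = 57/65; answer 57/65
Part III: U2 = 57/65; threaded value p + q = 122; m = 19; cross terms: (28*-16 - 32*19)=-1056, (32*-4 - 39*-16)=496, (39*19 - 28*-4)=853; twice the area = |293| = 293; area = 293/2; answer 293/2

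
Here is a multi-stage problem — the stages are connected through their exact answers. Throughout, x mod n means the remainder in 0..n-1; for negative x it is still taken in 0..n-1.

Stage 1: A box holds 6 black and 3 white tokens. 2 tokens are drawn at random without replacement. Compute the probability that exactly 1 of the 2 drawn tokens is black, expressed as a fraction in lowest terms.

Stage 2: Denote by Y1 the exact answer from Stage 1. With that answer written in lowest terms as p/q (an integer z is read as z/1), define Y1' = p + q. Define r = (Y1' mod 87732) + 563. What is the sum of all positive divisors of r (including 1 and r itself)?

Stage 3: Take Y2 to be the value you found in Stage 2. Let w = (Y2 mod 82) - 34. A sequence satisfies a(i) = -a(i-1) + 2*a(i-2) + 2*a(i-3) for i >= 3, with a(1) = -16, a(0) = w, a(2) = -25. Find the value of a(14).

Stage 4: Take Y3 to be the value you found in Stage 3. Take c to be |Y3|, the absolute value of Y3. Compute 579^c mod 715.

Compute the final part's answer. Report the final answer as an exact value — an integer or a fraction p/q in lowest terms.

Stage 1: total draws C(9,2) = 36; favorable C(6,1)*C(3,1) = 18; P = 1/2; answer 1/2
Stage 2: Y1 = 1/2; threaded value p + q = 3; r = 566; 566 = 2 * 283; sigma = (1 + 2) * (1 + 283) = 3 * 284 = 852; answer 852
Stage 3: Y2 = 852; w = -2; a(3) = -1*(-25) + 2*(-16) + 2*(-2) = -11; iterating: a(3)=-11, a(4)=-71, a(5)=-1, a(6)=-163, a(7)=19, a(8)=-347, a(9)=59, a(10)=-715, a(11)=139, a(12)=-1451, a(13)=299, a(14)=-2923; answer -2923
Stage 4: Y3 = -2923; c = 2923; squarings mod 715: 579^1=579, 579^2=621, 579^4=256, 579^8=471, 579^16=191, 579^32=16, 579^64=256, 579^128=471, 579^256=191, 579^512=16, 579^1024=256, 579^2048=471; 579^2923 = 579^1 * 579^2 * 579^8 * 579^32 * 579^64 * 579^256 * 579^512 * 579^2048 = 409 (mod 715); answer 409

409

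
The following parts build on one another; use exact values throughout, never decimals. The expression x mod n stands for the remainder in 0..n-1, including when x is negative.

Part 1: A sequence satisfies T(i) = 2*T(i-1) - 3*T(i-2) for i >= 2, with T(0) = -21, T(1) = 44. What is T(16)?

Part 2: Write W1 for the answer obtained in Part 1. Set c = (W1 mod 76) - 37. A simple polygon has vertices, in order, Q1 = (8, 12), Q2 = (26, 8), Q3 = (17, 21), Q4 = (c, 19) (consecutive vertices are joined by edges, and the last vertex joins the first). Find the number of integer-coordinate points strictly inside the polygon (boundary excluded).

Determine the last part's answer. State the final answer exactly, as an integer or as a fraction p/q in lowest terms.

120

Part 1: T(2) = 2*(44) - 3*(-21) = 151; iterating: T(2)=151, T(3)=170, T(4)=-113, T(5)=-736, T(6)=-1133, T(7)=-58, T(8)=3283, T(9)=6740, T(10)=3631, T(11)=-12958, T(12)=-36809, T(13)=-34744, T(14)=40939, T(15)=186110, T(16)=249403; answer 249403
Part 2: W1 = 249403; c = 10; cross terms: (8*8 - 26*12)=-248, (26*21 - 17*8)=410, (17*19 - 10*21)=113, (10*12 - 8*19)=-32; twice the area = |243| = 243; area = 243/2; boundary points = 2 + 1 + 1 + 1 = 5; strictly interior points = area - boundary/2 + 1 = 120; answer 120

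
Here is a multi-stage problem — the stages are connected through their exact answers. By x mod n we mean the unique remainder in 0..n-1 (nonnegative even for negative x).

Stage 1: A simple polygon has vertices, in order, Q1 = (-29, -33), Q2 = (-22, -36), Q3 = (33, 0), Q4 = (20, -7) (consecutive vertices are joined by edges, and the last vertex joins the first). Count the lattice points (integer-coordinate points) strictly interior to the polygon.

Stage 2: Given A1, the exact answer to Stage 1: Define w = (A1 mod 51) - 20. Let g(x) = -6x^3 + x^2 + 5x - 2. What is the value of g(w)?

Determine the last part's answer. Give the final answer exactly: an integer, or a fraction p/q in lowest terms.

41418

Stage 1: cross terms: (-29*-36 - -22*-33)=318, (-22*0 - 33*-36)=1188, (33*-7 - 20*0)=-231, (20*-33 - -29*-7)=-863; twice the area = |412| = 412; area = 206; boundary points = 1 + 1 + 1 + 1 = 4; strictly interior points = area - boundary/2 + 1 = 205; answer 205
Stage 2: A1 = 205; w = -19; -6*(-19)^3 + 1*(-19)^2 + 5*(-19)^1 - 2 = (41154) + (361) + (-95) + (-2) = 41418; answer 41418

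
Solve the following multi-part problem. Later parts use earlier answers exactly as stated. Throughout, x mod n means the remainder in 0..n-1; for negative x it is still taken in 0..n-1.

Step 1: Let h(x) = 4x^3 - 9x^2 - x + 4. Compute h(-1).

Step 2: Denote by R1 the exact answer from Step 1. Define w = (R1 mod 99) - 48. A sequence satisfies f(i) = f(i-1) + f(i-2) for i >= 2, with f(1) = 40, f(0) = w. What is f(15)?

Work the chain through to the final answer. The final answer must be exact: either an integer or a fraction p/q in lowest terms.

40611

Step 1: 4*(-1)^3 - 9*(-1)^2 - 1*(-1)^1 + 4 = (-4) + (-9) + (1) + (4) = -8; answer -8
Step 2: R1 = -8; w = 43; f(2) = 1*(40) + 1*(43) = 83; iterating: f(2)=83, f(3)=123, f(4)=206, f(5)=329, f(6)=535, f(7)=864, f(8)=1399, f(9)=2263, f(10)=3662, f(11)=5925, f(12)=9587, f(13)=15512, f(14)=25099, f(15)=40611; answer 40611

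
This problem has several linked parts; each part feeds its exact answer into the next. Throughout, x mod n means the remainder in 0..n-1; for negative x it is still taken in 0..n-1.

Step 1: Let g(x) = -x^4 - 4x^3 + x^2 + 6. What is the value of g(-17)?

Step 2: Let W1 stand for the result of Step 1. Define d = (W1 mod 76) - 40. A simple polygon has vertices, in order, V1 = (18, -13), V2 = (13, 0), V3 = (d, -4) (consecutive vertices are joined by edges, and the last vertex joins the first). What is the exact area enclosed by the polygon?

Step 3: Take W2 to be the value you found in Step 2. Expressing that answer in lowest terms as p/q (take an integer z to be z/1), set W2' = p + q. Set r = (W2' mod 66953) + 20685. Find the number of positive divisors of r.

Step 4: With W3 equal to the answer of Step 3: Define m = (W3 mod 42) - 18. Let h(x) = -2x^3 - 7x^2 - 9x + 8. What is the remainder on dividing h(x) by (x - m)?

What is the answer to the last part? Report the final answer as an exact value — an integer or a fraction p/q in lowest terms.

Step 1: -1*(-17)^4 - 4*(-17)^3 + 1*(-17)^2 + 6 = (-83521) + (19652) + (289) + (6) = -63574; answer -63574
Step 2: W1 = -63574; d = -2; cross terms: (18*0 - 13*-13)=169, (13*-4 - -2*0)=-52, (-2*-13 - 18*-4)=98; twice the area = |215| = 215; area = 215/2; answer 215/2
Step 3: W2 = 215/2; threaded value p + q = 217; r = 20902; 20902 = 2 * 7 * 1493; number of divisors = (1+1) * (1+1) * (1+1) = 8; answer 8
Step 4: W3 = 8; m = -10; remainder = value at the root: -2*(-10)^3 - 7*(-10)^2 - 9*(-10)^1 + 8 = (2000) + (-700) + (90) + (8) = 1398; answer 1398

1398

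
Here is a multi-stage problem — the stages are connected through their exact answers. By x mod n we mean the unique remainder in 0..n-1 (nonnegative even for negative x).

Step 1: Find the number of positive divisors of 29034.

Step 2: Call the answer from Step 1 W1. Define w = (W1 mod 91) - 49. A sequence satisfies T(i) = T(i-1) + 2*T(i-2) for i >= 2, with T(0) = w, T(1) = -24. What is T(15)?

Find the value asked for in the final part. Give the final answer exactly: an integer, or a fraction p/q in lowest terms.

Step 1: 29034 = 2 * 3^2 * 1613; number of divisors = (1+1) * (2+1) * (1+1) = 12; answer 12
Step 2: W1 = 12; w = -37; T(2) = 1*(-24) + 2*(-37) = -98; iterating: T(2)=-98, T(3)=-146, T(4)=-342, T(5)=-634, T(6)=-1318, T(7)=-2586, T(8)=-5222, T(9)=-10394, T(10)=-20838, T(11)=-41626, T(12)=-83302, T(13)=-166554, T(14)=-333158, T(15)=-666266; answer -666266

-666266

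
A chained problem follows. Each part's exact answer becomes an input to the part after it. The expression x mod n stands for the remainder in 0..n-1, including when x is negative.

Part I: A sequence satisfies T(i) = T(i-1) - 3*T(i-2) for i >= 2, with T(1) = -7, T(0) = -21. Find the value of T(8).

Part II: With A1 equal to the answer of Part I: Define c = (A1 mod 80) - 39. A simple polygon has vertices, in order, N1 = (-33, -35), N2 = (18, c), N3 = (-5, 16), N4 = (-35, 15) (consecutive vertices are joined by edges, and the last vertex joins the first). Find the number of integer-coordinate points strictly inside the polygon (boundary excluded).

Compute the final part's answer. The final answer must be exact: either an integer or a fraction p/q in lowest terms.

Part I: T(2) = 1*(-7) - 3*(-21) = 56; iterating: T(2)=56, T(3)=77, T(4)=-91, T(5)=-322, T(6)=-49, T(7)=917, T(8)=1064; answer 1064
Part II: A1 = 1064; c = -15; cross terms: (-33*-15 - 18*-35)=1125, (18*16 - -5*-15)=213, (-5*15 - -35*16)=485, (-35*-35 - -33*15)=1720; twice the area = |3543| = 3543; area = 3543/2; boundary points = 1 + 1 + 1 + 2 = 5; strictly interior points = area - boundary/2 + 1 = 1770; answer 1770

1770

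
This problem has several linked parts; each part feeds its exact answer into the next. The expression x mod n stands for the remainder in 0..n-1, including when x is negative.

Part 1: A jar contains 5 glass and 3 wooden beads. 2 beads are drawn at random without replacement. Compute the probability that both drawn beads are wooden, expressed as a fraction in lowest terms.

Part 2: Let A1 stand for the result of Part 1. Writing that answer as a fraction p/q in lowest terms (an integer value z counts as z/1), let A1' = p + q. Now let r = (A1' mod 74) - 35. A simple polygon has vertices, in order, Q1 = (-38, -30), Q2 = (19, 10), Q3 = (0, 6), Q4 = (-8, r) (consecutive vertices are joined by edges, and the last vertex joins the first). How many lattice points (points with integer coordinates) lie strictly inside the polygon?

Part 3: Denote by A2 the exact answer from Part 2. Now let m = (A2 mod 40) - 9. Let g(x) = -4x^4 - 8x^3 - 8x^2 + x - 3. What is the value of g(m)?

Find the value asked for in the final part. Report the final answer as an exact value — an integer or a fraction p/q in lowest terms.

-32718

Part 1: total draws C(8,2) = 28; favorable C(3,2) = 3; P = 3/28; answer 3/28
Part 2: A1 = 3/28; threaded value p + q = 31; r = -4; cross terms: (-38*10 - 19*-30)=190, (19*6 - 0*10)=114, (0*-4 - -8*6)=48, (-8*-30 - -38*-4)=88; twice the area = |440| = 440; area = 220; boundary points = 1 + 1 + 2 + 2 = 6; strictly interior points = area - boundary/2 + 1 = 218; answer 218
Part 3: A2 = 218; m = 9; -4*(9)^4 - 8*(9)^3 - 8*(9)^2 + 1*(9)^1 - 3 = (-26244) + (-5832) + (-648) + (9) + (-3) = -32718; answer -32718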